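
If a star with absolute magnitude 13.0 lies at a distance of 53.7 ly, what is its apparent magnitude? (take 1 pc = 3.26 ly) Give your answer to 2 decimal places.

m ≈ 14.08

d = 53.7 ly / 3.26 = 16.47 pc
m = M + 5 log₁₀ d − 5 = 13.0 + 5·1.2168 − 5 = 14.084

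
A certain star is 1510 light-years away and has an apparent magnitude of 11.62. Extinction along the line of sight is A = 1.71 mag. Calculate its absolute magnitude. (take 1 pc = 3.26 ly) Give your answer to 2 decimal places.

M ≈ 1.58

d = 1510 ly / 3.26 = 463.2 pc
5 log₁₀(d/10 pc) = 5 log₁₀(463.2) − 5 = 8.329
M = m − 5 log₁₀(d/10) − A = 11.62 − 8.329 − 1.71 = 1.581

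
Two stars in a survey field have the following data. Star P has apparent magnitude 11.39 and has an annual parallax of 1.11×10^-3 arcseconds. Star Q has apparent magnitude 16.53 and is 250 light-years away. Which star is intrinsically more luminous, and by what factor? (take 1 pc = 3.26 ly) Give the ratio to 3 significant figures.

Star P: d = 1/p = 1/1.11×10^-3″ = 900.9 pc
Star P: M = m − 5 log₁₀ d + 5 = 11.39 − 5·2.9547 + 5 = 1.617
Star Q: d = 250 ly / 3.26 = 76.69 pc
Star Q: M = m − 5 log₁₀ d + 5 = 16.53 − 5·1.8847 + 5 = 12.106
ΔM = M_P − M_Q = 1.617 − (12.106) = -10.490; smaller M is more luminous → Star P.
L ratio = 10^(0.4 |ΔM|) = 10^4.196 = 15700

Star P is more luminous, by a factor of 15700.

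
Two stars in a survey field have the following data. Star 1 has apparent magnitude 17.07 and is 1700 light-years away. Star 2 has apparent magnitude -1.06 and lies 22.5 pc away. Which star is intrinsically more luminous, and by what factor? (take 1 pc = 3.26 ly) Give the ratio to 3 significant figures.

Star 1: d = 1700 ly / 3.26 = 521.5 pc
Star 1: M = m − 5 log₁₀ d + 5 = 17.07 − 5·2.7172 + 5 = 8.484
Star 2: M = m − 5 log₁₀ d + 5 = -1.06 − 5·1.3522 + 5 = -2.821
ΔM = M_1 − M_2 = 8.484 − (-2.821) = 11.305; smaller M is more luminous → Star 2.
L ratio = 10^(0.4 |ΔM|) = 10^4.522 = 33260

Star 2 is more luminous, by a factor of 33300.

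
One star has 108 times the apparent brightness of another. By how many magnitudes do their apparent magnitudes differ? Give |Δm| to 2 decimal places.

Pogson: Δm = −2.5 log₁₀(ratio) = −2.5 log₁₀(108) = −2.5 × 2.0334 = -5.084

|Δm| ≈ 5.08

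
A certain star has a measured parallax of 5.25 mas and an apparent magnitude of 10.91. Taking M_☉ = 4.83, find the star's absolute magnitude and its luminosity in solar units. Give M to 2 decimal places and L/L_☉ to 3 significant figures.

M ≈ 4.51; L/L_☉ ≈ 1.34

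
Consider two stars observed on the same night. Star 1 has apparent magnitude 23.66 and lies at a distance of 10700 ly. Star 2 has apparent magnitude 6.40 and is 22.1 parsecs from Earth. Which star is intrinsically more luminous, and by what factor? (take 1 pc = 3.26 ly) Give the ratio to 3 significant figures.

Star 2 is more luminous, by a factor of 363.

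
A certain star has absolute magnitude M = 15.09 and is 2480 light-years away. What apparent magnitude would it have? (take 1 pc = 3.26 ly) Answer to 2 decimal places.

m ≈ 24.50

d = 2480 ly / 3.26 = 760.7 pc
m = M + 5 log₁₀ d − 5 = 15.09 + 5·2.8812 − 5 = 24.496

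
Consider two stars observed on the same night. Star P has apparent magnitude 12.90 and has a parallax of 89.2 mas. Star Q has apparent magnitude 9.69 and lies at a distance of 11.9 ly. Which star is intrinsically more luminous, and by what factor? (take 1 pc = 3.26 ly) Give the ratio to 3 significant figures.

Star P: p = 89.2 mas = 0.0892″ → d = 1/p = 11.21 pc
Star P: M = m − 5 log₁₀ d + 5 = 12.90 − 5·1.0496 + 5 = 12.652
Star Q: d = 11.9 ly / 3.26 = 3.650 pc
Star Q: M = m − 5 log₁₀ d + 5 = 9.69 − 5·0.5623 + 5 = 11.878
ΔM = M_P − M_Q = 12.652 − (11.878) = 0.773; smaller M is more luminous → Star Q.
L ratio = 10^(0.4 |ΔM|) = 10^0.309 = 2.039

Star Q is more luminous, by a factor of 2.04.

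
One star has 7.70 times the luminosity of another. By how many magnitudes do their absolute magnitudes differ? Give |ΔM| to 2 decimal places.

Pogson: ΔM = −2.5 log₁₀(ratio) = −2.5 log₁₀(7.70) = −2.5 × 0.8865 = -2.216

|ΔM| ≈ 2.22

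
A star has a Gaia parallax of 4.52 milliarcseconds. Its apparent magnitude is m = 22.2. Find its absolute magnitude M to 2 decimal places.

p = 4.52 mas = 4.52×10^-3″ → d = 1/p = 221.2 pc
5 log₁₀(d/10 pc) = 5 log₁₀(221.2) − 5 = 6.724
M = m − 5 log₁₀(d/10) = 22.2 − 6.724 = 15.476

M ≈ 15.48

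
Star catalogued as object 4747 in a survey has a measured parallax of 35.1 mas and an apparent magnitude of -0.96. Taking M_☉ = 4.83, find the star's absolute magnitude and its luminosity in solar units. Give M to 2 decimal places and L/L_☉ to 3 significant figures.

d = 1/p = 1000/35.1 mas = 28.49 pc
M = m − 5 log₁₀ d + 5 = -0.96 − 5·1.4547 + 5 = -3.233
M − M_☉ = -3.233 − 4.83 = -8.063
L/L_☉ = 10^(−0.4 × -8.063) = 1680

M ≈ -3.23; L/L_☉ ≈ 1680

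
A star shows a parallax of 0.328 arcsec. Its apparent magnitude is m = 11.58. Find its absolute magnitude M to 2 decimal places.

M ≈ 14.16

d = 1/p = 1/0.328″ = 3.049 pc
5 log₁₀(d/10 pc) = 5 log₁₀(3.049) − 5 = -2.579
M = m − 5 log₁₀(d/10) = 11.58 + 2.579 = 14.159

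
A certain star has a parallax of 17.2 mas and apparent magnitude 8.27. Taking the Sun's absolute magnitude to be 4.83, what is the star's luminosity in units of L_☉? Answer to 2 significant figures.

d = 1/p = 1000/17.2 mas = 58.14 pc
M = m − 5 log₁₀ d + 5 = 8.27 − 5·1.7645 + 5 = 4.448
M − M_☉ = 4.448 − 4.83 = -0.382
L/L_☉ = 10^(−0.4 × -0.382) = 1.422

L/L_☉ ≈ 1.4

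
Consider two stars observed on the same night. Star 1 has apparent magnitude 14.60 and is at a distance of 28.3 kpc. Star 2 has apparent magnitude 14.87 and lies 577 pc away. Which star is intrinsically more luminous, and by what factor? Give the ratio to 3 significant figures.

Star 1 is more luminous, by a factor of 3080.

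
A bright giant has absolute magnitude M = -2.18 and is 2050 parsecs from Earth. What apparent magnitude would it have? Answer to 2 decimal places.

m ≈ 9.38

m = M + 5 log₁₀ d − 5 = -2.18 + 5·3.3118 − 5 = 9.379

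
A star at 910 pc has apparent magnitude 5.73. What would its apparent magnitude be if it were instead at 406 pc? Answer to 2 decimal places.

Flux ∝ 1/d², so Δm = 5 log₁₀(d₂/d₁) = 5 log₁₀(406/910) = -1.753
m₂ = m₁ + Δm = 5.73 + (-1.753) = 3.977

m ≈ 3.98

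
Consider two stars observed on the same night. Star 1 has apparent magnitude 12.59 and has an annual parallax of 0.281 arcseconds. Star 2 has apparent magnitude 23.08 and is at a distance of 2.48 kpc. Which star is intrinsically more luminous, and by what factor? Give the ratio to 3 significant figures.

Star 2 is more luminous, by a factor of 30.9.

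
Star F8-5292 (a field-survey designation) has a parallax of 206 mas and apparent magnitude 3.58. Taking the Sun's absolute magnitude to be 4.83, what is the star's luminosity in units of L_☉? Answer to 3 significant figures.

L/L_☉ ≈ 0.745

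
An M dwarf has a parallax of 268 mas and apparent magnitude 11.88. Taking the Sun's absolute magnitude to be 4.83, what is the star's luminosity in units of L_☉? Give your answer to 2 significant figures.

L/L_☉ ≈ 2.1×10^-4

d = 1/p = 1000/268 mas = 3.731 pc
M = m − 5 log₁₀ d + 5 = 11.88 − 5·0.5719 + 5 = 14.021
M − M_☉ = 14.021 − 4.83 = 9.191
L/L_☉ = 10^(−0.4 × 9.191) = 2.107×10^-4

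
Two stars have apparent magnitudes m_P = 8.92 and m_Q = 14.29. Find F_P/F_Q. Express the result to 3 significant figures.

Δm = 8.92 − (14.29) = -5.37
Flux ratio = 10^(−0.4 Δm) = 10^(−0.4 × -5.37) = 10^2.148 = 140.6

F_P/F_Q ≈ 141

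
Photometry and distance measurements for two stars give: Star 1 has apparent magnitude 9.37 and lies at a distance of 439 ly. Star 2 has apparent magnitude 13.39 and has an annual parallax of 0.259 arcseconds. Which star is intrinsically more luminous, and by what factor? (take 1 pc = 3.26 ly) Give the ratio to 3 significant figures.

Star 1 is more luminous, by a factor of 49300.

Star 1: d = 439 ly / 3.26 = 134.7 pc
Star 1: M = m − 5 log₁₀ d + 5 = 9.37 − 5·2.1292 + 5 = 3.724
Star 2: d = 1/p = 1/0.259″ = 3.861 pc
Star 2: M = m − 5 log₁₀ d + 5 = 13.39 − 5·0.5867 + 5 = 15.456
ΔM = M_1 − M_2 = 3.724 − (15.456) = -11.733; smaller M is more luminous → Star 1.
L ratio = 10^(0.4 |ΔM|) = 10^4.693 = 49330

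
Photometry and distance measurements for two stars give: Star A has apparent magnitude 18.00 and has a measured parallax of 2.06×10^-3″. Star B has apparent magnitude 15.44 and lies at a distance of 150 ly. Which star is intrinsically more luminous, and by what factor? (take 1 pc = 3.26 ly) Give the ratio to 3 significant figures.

Star A is more luminous, by a factor of 10.5.

Star A: d = 1/p = 1/2.06×10^-3″ = 485.4 pc
Star A: M = m − 5 log₁₀ d + 5 = 18.00 − 5·2.6861 + 5 = 9.569
Star B: d = 150 ly / 3.26 = 46.01 pc
Star B: M = m − 5 log₁₀ d + 5 = 15.44 − 5·1.6629 + 5 = 12.126
ΔM = M_A − M_B = 9.569 − (12.126) = -2.556; smaller M is more luminous → Star A.
L ratio = 10^(0.4 |ΔM|) = 10^1.023 = 10.53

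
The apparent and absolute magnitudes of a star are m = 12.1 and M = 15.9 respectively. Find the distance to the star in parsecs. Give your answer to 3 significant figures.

μ = m − M = -3.800
m − M = 5 log₁₀ d − 5
log₁₀ d = (m − M)/5 + 1 = 0.2400
d = 10^0.2400 = 1.738 pc

d ≈ 1.74 pc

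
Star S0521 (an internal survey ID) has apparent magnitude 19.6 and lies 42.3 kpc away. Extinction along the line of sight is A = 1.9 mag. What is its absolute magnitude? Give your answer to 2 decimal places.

d = 42.3 kpc = 42300 pc
5 log₁₀(d/10 pc) = 5 log₁₀(42300) − 5 = 18.132
M = m − 5 log₁₀(d/10) − A = 19.6 − 18.132 − 1.9 = -0.432

M ≈ -0.43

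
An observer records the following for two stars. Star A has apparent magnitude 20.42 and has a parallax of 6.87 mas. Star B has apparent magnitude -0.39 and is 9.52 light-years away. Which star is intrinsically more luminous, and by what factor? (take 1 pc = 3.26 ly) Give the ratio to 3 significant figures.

Star A: p = 6.87 mas = 6.87×10^-3″ → d = 1/p = 145.6 pc
Star A: M = m − 5 log₁₀ d + 5 = 20.42 − 5·2.1630 + 5 = 14.605
Star B: d = 9.52 ly / 3.26 = 2.920 pc
Star B: M = m − 5 log₁₀ d + 5 = -0.39 − 5·0.4654 + 5 = 2.283
ΔM = M_A − M_B = 14.605 − (2.283) = 12.322; smaller M is more luminous → Star B.
L ratio = 10^(0.4 |ΔM|) = 10^4.929 = 84870

Star B is more luminous, by a factor of 84900.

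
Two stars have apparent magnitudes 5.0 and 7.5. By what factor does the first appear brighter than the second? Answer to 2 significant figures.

10

Δm = 5.0 − (7.5) = -2.5
Flux ratio = 10^(−0.4 Δm) = 10^(−0.4 × -2.5) = 10^1.000 = 10.00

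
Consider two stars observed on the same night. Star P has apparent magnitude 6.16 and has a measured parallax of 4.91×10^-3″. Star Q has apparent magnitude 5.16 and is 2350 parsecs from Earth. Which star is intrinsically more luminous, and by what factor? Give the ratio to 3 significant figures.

Star Q is more luminous, by a factor of 334.

Star P: d = 1/p = 1/4.91×10^-3″ = 203.7 pc
Star P: M = m − 5 log₁₀ d + 5 = 6.16 − 5·2.3089 + 5 = -0.385
Star Q: M = m − 5 log₁₀ d + 5 = 5.16 − 5·3.3711 + 5 = -6.695
ΔM = M_P − M_Q = -0.385 − (-6.695) = 6.311; smaller M is more luminous → Star Q.
L ratio = 10^(0.4 |ΔM|) = 10^2.524 = 334.4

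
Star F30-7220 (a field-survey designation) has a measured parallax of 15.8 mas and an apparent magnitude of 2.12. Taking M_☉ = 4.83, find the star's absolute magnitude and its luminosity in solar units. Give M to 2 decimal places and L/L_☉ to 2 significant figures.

d = 1/p = 1000/15.8 mas = 63.29 pc
M = m − 5 log₁₀ d + 5 = 2.12 − 5·1.8013 + 5 = -1.887
M − M_☉ = -1.887 − 4.83 = -6.717
L/L_☉ = 10^(−0.4 × -6.717) = 486.1

M ≈ -1.89; L/L_☉ ≈ 490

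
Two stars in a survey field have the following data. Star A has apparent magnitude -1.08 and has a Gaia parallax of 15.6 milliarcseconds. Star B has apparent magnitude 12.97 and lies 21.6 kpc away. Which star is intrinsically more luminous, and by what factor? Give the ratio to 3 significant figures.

Star A: p = 15.6 mas = 0.0156″ → d = 1/p = 64.10 pc
Star A: M = m − 5 log₁₀ d + 5 = -1.08 − 5·1.8069 + 5 = -5.114
Star B: d = 21.6 kpc = 21600 pc
Star B: M = m − 5 log₁₀ d + 5 = 12.97 − 5·4.3345 + 5 = -3.702
ΔM = M_A − M_B = -5.114 − (-3.702) = -1.412; smaller M is more luminous → Star A.
L ratio = 10^(0.4 |ΔM|) = 10^0.565 = 3.671

Star A is more luminous, by a factor of 3.67.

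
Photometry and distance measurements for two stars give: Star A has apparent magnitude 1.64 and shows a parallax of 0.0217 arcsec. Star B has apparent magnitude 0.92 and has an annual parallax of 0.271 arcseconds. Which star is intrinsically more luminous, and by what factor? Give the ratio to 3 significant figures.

Star A: d = 1/p = 1/0.0217″ = 46.08 pc
Star A: M = m − 5 log₁₀ d + 5 = 1.64 − 5·1.6635 + 5 = -1.678
Star B: d = 1/p = 1/0.271″ = 3.690 pc
Star B: M = m − 5 log₁₀ d + 5 = 0.92 − 5·0.5670 + 5 = 3.085
ΔM = M_A − M_B = -1.678 − (3.085) = -4.763; smaller M is more luminous → Star A.
L ratio = 10^(0.4 |ΔM|) = 10^1.905 = 80.36

Star A is more luminous, by a factor of 80.4.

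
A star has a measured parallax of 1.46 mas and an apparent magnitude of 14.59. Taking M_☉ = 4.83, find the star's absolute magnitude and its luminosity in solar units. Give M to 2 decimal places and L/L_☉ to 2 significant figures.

M ≈ 5.41; L/L_☉ ≈ 0.59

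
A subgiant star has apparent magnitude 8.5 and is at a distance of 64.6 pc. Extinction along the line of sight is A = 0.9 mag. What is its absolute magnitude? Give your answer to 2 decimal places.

M ≈ 3.55

5 log₁₀(d/10 pc) = 5 log₁₀(64.60) − 5 = 4.051
M = m − 5 log₁₀(d/10) − A = 8.5 − 4.051 − 0.9 = 3.549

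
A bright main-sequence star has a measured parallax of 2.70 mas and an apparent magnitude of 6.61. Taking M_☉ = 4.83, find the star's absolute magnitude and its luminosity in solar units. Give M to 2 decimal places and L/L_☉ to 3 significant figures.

M ≈ -1.23; L/L_☉ ≈ 266

d = 1/p = 1000/2.70 mas = 370.4 pc
M = m − 5 log₁₀ d + 5 = 6.61 − 5·2.5686 + 5 = -1.233
M − M_☉ = -1.233 − 4.83 = -6.063
L/L_☉ = 10^(−0.4 × -6.063) = 266.2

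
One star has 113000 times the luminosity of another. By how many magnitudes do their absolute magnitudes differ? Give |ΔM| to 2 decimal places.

|ΔM| ≈ 12.63

Pogson: ΔM = −2.5 log₁₀(ratio) = −2.5 log₁₀(113000) = −2.5 × 5.0531 = -12.633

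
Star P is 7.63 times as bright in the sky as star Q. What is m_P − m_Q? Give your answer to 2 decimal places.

m_P − m_Q ≈ -2.21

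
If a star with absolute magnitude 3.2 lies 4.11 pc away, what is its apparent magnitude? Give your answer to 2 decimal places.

m = M + 5 log₁₀ d − 5 = 3.2 + 5·0.6138 − 5 = 1.269

m ≈ 1.27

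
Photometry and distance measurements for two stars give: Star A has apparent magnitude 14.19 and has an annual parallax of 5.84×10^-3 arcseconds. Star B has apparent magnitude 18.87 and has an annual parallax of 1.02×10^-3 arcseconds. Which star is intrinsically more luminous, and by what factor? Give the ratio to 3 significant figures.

Star A: d = 1/p = 1/5.84×10^-3″ = 171.2 pc
Star A: M = m − 5 log₁₀ d + 5 = 14.19 − 5·2.2336 + 5 = 8.022
Star B: d = 1/p = 1/1.02×10^-3″ = 980.4 pc
Star B: M = m − 5 log₁₀ d + 5 = 18.87 − 5·2.9914 + 5 = 8.913
ΔM = M_A − M_B = 8.022 − (8.913) = -0.891; smaller M is more luminous → Star A.
L ratio = 10^(0.4 |ΔM|) = 10^0.356 = 2.272

Star A is more luminous, by a factor of 2.27.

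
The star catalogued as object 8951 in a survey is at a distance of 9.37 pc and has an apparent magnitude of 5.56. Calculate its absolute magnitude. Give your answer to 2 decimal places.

5 log₁₀(d/10 pc) = 5 log₁₀(9.370) − 5 = -0.141
M = m − 5 log₁₀(d/10) = 5.56 + 0.141 = 5.701

M ≈ 5.70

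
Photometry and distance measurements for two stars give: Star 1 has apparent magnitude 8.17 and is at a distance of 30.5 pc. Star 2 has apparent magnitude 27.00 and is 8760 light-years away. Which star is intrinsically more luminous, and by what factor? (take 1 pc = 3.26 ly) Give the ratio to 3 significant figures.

Star 1: M = m − 5 log₁₀ d + 5 = 8.17 − 5·1.4843 + 5 = 5.749
Star 2: d = 8760 ly / 3.26 = 2687 pc
Star 2: M = m − 5 log₁₀ d + 5 = 27.00 − 5·3.4293 + 5 = 14.854
ΔM = M_1 − M_2 = 5.749 − (14.854) = -9.105; smaller M is more luminous → Star 1.
L ratio = 10^(0.4 |ΔM|) = 10^3.642 = 4386

Star 1 is more luminous, by a factor of 4390.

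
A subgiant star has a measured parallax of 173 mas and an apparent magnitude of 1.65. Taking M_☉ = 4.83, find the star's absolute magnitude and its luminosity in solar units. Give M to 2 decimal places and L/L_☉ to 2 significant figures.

d = 1/p = 1000/173 mas = 5.780 pc
M = m − 5 log₁₀ d + 5 = 1.65 − 5·0.7620 + 5 = 2.840
M − M_☉ = 2.840 − 4.83 = -1.990
L/L_☉ = 10^(−0.4 × -1.990) = 6.250

M ≈ 2.84; L/L_☉ ≈ 6.3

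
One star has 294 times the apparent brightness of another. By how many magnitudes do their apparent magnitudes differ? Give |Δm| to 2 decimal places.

|Δm| ≈ 6.17

Pogson: Δm = −2.5 log₁₀(ratio) = −2.5 log₁₀(294) = −2.5 × 2.4683 = -6.171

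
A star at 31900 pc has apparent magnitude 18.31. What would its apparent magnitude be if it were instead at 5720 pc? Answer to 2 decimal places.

m ≈ 14.58

Flux ∝ 1/d², so Δm = 5 log₁₀(d₂/d₁) = 5 log₁₀(5720/31900) = -3.732
m₂ = m₁ + Δm = 18.31 + (-3.732) = 14.578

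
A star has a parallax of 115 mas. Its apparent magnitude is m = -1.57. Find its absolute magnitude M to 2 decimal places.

M ≈ -1.27

p = 115 mas = 0.115″ → d = 1/p = 8.696 pc
5 log₁₀(d/10 pc) = 5 log₁₀(8.696) − 5 = -0.303
M = m − 5 log₁₀(d/10) = -1.57 + 0.303 = -1.267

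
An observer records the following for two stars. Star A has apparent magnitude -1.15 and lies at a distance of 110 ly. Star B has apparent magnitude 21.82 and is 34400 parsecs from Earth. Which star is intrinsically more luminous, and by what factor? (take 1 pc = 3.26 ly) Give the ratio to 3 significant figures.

Star A: d = 110 ly / 3.26 = 33.74 pc
Star A: M = m − 5 log₁₀ d + 5 = -1.15 − 5·1.5282 + 5 = -3.791
Star B: M = m − 5 log₁₀ d + 5 = 21.82 − 5·4.5366 + 5 = 4.137
ΔM = M_A − M_B = -3.791 − (4.137) = -7.928; smaller M is more luminous → Star A.
L ratio = 10^(0.4 |ΔM|) = 10^3.171 = 1483

Star A is more luminous, by a factor of 1480.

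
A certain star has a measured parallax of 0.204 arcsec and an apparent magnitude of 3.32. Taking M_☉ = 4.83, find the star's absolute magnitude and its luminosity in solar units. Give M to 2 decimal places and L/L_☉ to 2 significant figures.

M ≈ 4.87; L/L_☉ ≈ 0.97

d = 1/p = 1/0.204″ = 4.902 pc
M = m − 5 log₁₀ d + 5 = 3.32 − 5·0.6904 + 5 = 4.868
M − M_☉ = 4.868 − 4.83 = 0.038
L/L_☉ = 10^(−0.4 × 0.038) = 0.9655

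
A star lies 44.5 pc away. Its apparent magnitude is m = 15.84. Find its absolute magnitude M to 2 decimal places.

M ≈ 12.60

5 log₁₀(d/10 pc) = 5 log₁₀(44.50) − 5 = 3.242
M = m − 5 log₁₀(d/10) = 15.84 − 3.242 = 12.598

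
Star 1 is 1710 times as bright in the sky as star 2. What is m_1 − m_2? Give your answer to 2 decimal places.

Pogson: Δm = −2.5 log₁₀(ratio) = −2.5 log₁₀(1710) = −2.5 × 3.2330 = -8.082
Star 1 is brighter, so it has the smaller magnitude: the difference is negative.

m_1 − m_2 ≈ -8.08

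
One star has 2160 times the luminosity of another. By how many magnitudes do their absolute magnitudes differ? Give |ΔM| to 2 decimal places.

|ΔM| ≈ 8.34

Pogson: ΔM = −2.5 log₁₀(ratio) = −2.5 log₁₀(2160) = −2.5 × 3.3345 = -8.336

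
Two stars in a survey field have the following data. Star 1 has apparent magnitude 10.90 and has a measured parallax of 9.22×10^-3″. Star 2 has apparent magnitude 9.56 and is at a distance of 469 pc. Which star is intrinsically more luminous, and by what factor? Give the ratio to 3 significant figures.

Star 1: d = 1/p = 1/9.22×10^-3″ = 108.5 pc
Star 1: M = m − 5 log₁₀ d + 5 = 10.90 − 5·2.0353 + 5 = 5.724
Star 2: M = m − 5 log₁₀ d + 5 = 9.56 − 5·2.6712 + 5 = 1.204
ΔM = M_1 − M_2 = 5.724 − (1.204) = 4.520; smaller M is more luminous → Star 2.
L ratio = 10^(0.4 |ΔM|) = 10^1.808 = 64.24

Star 2 is more luminous, by a factor of 64.2.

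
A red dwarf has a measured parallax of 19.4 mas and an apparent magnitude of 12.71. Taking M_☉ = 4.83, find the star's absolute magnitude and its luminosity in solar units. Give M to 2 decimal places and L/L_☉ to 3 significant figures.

d = 1/p = 1000/19.4 mas = 51.55 pc
M = m − 5 log₁₀ d + 5 = 12.71 − 5·1.7122 + 5 = 9.149
M − M_☉ = 9.149 − 4.83 = 4.319
L/L_☉ = 10^(−0.4 × 4.319) = 0.01872

M ≈ 9.15; L/L_☉ ≈ 0.0187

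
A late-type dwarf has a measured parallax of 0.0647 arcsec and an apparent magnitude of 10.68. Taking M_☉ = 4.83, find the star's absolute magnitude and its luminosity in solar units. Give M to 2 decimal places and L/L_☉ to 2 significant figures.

M ≈ 9.73; L/L_☉ ≈ 0.011

d = 1/p = 1/0.0647″ = 15.46 pc
M = m − 5 log₁₀ d + 5 = 10.68 − 5·1.1891 + 5 = 9.735
M − M_☉ = 9.735 − 4.83 = 4.905
L/L_☉ = 10^(−0.4 × 4.905) = 0.01092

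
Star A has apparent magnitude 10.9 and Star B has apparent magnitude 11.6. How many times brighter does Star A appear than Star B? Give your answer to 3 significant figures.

1.91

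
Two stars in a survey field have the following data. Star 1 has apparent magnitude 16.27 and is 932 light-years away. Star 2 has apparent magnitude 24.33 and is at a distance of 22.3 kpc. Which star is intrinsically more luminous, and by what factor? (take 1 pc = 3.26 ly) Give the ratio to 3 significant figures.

Star 2 is more luminous, by a factor of 3.63.

Star 1: d = 932 ly / 3.26 = 285.9 pc
Star 1: M = m − 5 log₁₀ d + 5 = 16.27 − 5·2.4562 + 5 = 8.989
Star 2: d = 22.3 kpc = 22300 pc
Star 2: M = m − 5 log₁₀ d + 5 = 24.33 − 5·4.3483 + 5 = 7.588
ΔM = M_1 − M_2 = 8.989 − (7.588) = 1.401; smaller M is more luminous → Star 2.
L ratio = 10^(0.4 |ΔM|) = 10^0.560 = 3.633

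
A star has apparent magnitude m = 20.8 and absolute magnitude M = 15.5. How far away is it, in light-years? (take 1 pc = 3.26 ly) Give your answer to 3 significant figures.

d ≈ 374 ly

Distance modulus: m − M = 20.8 − (15.5) = 5.300
m − M = 5 log₁₀ d − 5
log₁₀ d = (m − M)/5 + 1 = 2.0600
d = 10^2.0600 = 114.8 pc
= 374.3 ly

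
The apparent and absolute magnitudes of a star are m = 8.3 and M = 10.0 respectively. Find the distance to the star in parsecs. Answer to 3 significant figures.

d ≈ 4.57 pc

Distance modulus: m − M = 8.3 − (10.0) = -1.700
m − M = 5 log₁₀ d − 5
log₁₀ d = (m − M)/5 + 1 = 0.6600
d = 10^0.6600 = 4.571 pc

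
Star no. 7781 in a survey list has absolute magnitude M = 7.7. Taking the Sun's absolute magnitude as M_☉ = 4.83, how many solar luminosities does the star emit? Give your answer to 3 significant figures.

M − M_☉ = 7.7 − 4.83 = 2.870
L/L_☉ = 10^(−0.4 (M − M_☉)) = 10^-1.148 = 0.07112

L/L_☉ ≈ 0.0711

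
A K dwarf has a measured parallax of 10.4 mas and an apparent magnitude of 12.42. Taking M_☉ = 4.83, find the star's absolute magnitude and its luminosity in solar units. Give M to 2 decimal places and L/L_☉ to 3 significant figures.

M ≈ 7.51; L/L_☉ ≈ 0.0851

d = 1/p = 1000/10.4 mas = 96.15 pc
M = m − 5 log₁₀ d + 5 = 12.42 − 5·1.9830 + 5 = 7.505
M − M_☉ = 7.505 − 4.83 = 2.675
L/L_☉ = 10^(−0.4 × 2.675) = 0.08510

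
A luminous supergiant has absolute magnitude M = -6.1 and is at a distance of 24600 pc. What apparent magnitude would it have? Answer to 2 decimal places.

m ≈ 10.85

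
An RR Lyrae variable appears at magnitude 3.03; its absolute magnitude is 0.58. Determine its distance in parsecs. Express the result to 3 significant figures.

d ≈ 30.9 pc

Distance modulus: m − M = 3.03 − (0.58) = 2.450
m − M = 5 log₁₀ d − 5
log₁₀ d = (m − M)/5 + 1 = 1.4900
d = 10^1.4900 = 30.90 pc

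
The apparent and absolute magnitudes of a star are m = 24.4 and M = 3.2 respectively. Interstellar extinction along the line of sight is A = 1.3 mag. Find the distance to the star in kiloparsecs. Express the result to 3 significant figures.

m − M = 5 log₁₀(d/10 pc) + A  ⇒  24.4 − (3.2) − 1.3 = 5 log₁₀(d/10)
19.900 = 5 log₁₀(d/10)
log₁₀ d = (m − M − A)/5 + 1 = 4.9800
d = 10^4.9800 = 95500 pc
= 95.50 kpc

d ≈ 95.5 kpc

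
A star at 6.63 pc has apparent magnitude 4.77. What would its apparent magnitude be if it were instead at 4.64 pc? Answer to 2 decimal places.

m ≈ 4.00

Flux ∝ 1/d², so Δm = 5 log₁₀(d₂/d₁) = 5 log₁₀(4.64/6.63) = -0.775
m₂ = m₁ + Δm = 4.77 + (-0.775) = 3.995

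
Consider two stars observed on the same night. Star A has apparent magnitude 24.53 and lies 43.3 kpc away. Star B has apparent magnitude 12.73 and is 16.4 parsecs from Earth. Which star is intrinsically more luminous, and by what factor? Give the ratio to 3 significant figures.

Star A is more luminous, by a factor of 133.

Star A: d = 43.3 kpc = 43300 pc
Star A: M = m − 5 log₁₀ d + 5 = 24.53 − 5·4.6365 + 5 = 6.348
Star B: M = m − 5 log₁₀ d + 5 = 12.73 − 5·1.2148 + 5 = 11.656
ΔM = M_A − M_B = 6.348 − (11.656) = -5.308; smaller M is more luminous → Star A.
L ratio = 10^(0.4 |ΔM|) = 10^2.123 = 132.8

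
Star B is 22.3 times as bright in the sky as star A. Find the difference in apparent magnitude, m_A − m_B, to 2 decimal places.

m_A − m_B ≈ 3.37

Pogson: Δm = −2.5 log₁₀(ratio) = −2.5 log₁₀(22.3) = −2.5 × 1.3483 = -3.371
Star B is brighter so has the smaller magnitude: m_A − m_B is positive.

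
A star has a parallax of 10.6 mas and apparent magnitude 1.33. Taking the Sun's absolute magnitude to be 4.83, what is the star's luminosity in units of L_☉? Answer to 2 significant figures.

L/L_☉ ≈ 2200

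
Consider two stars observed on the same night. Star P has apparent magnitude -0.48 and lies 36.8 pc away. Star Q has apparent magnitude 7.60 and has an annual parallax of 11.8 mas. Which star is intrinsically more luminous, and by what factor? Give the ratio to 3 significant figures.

Star P: M = m − 5 log₁₀ d + 5 = -0.48 − 5·1.5658 + 5 = -3.309
Star Q: p = 11.8 mas = 0.0118″ → d = 1/p = 84.75 pc
Star Q: M = m − 5 log₁₀ d + 5 = 7.60 − 5·1.9281 + 5 = 2.959
ΔM = M_P − M_Q = -3.309 − (2.959) = -6.269; smaller M is more luminous → Star P.
L ratio = 10^(0.4 |ΔM|) = 10^2.507 = 321.7

Star P is more luminous, by a factor of 322.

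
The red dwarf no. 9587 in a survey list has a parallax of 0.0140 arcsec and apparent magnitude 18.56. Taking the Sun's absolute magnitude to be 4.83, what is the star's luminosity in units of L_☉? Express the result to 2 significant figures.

L/L_☉ ≈ 1.6×10^-4

d = 1/p = 1/0.0140″ = 71.43 pc
M = m − 5 log₁₀ d + 5 = 18.56 − 5·1.8539 + 5 = 14.291
M − M_☉ = 14.291 − 4.83 = 9.461
L/L_☉ = 10^(−0.4 × 9.461) = 1.643×10^-4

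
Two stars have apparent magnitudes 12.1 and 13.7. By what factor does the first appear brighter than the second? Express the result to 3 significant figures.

4.37

Δm = 12.1 − (13.7) = -1.6
Flux ratio = 10^(−0.4 Δm) = 10^(−0.4 × -1.6) = 10^0.640 = 4.365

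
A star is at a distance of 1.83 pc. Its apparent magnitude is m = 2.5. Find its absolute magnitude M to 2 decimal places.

M ≈ 6.19

5 log₁₀(d/10 pc) = 5 log₁₀(1.830) − 5 = -3.688
M = m − 5 log₁₀(d/10) = 2.5 + 3.688 = 6.188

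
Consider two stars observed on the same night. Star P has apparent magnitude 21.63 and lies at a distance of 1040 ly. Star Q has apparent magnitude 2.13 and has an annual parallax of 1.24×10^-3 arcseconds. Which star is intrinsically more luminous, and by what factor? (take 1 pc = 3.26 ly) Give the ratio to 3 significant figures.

Star Q is more luminous, by a factor of 4.03×10^8.

Star P: d = 1040 ly / 3.26 = 319.0 pc
Star P: M = m − 5 log₁₀ d + 5 = 21.63 − 5·2.5038 + 5 = 14.111
Star Q: d = 1/p = 1/1.24×10^-3″ = 806.5 pc
Star Q: M = m − 5 log₁₀ d + 5 = 2.13 − 5·2.9066 + 5 = -7.403
ΔM = M_P − M_Q = 14.111 − (-7.403) = 21.514; smaller M is more luminous → Star Q.
L ratio = 10^(0.4 |ΔM|) = 10^8.606 = 4.032×10^8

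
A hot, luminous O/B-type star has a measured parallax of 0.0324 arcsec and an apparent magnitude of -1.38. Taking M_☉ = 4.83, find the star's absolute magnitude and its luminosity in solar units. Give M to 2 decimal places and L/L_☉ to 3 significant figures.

M ≈ -3.83; L/L_☉ ≈ 2900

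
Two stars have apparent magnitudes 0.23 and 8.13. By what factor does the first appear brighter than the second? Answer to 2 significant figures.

Δm = 0.23 − (8.13) = -7.90
Flux ratio = 10^(−0.4 Δm) = 10^(−0.4 × -7.90) = 10^3.160 = 1445

1400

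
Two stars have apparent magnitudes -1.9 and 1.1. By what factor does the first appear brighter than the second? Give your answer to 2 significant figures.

16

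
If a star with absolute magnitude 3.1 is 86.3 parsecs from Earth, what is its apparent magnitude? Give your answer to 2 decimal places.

m = M + 5 log₁₀ d − 5 = 3.1 + 5·1.9360 − 5 = 7.780

m ≈ 7.78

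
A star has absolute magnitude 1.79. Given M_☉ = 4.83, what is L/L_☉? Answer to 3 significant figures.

M − M_☉ = 1.79 − 4.83 = -3.040
L/L_☉ = 10^(−0.4 (M − M_☉)) = 10^1.216 = 16.44

L/L_☉ ≈ 16.4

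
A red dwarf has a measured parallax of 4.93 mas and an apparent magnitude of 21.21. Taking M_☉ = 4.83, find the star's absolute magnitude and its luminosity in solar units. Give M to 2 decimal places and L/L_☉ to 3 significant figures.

M ≈ 14.67; L/L_☉ ≈ 1.15×10^-4

d = 1/p = 1000/4.93 mas = 202.8 pc
M = m − 5 log₁₀ d + 5 = 21.21 − 5·2.3072 + 5 = 14.674
M − M_☉ = 14.674 − 4.83 = 9.844
L/L_☉ = 10^(−0.4 × 9.844) = 1.154×10^-4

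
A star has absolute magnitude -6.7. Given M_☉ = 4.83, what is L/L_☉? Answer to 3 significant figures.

M − M_☉ = -6.7 − 4.83 = -11.530
L/L_☉ = 10^(−0.4 (M − M_☉)) = 10^4.612 = 40930

L/L_☉ ≈ 40900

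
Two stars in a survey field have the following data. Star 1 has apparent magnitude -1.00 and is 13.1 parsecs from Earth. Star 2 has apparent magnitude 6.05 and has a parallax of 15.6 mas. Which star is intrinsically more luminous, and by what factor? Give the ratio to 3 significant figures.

Star 1 is more luminous, by a factor of 27.6.

Star 1: M = m − 5 log₁₀ d + 5 = -1.00 − 5·1.1173 + 5 = -1.586
Star 2: p = 15.6 mas = 0.0156″ → d = 1/p = 64.10 pc
Star 2: M = m − 5 log₁₀ d + 5 = 6.05 − 5·1.8069 + 5 = 2.016
ΔM = M_1 − M_2 = -1.586 − (2.016) = -3.602; smaller M is more luminous → Star 1.
L ratio = 10^(0.4 |ΔM|) = 10^1.441 = 27.59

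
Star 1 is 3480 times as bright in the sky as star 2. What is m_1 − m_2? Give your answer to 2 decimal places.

m_1 − m_2 ≈ -8.85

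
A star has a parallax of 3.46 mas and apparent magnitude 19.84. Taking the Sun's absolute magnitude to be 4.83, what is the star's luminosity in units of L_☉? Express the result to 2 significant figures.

d = 1/p = 1000/3.46 mas = 289.0 pc
M = m − 5 log₁₀ d + 5 = 19.84 − 5·2.4609 + 5 = 12.535
M − M_☉ = 12.535 − 4.83 = 7.705
L/L_☉ = 10^(−0.4 × 7.705) = 8.277×10^-4

L/L_☉ ≈ 8.3×10^-4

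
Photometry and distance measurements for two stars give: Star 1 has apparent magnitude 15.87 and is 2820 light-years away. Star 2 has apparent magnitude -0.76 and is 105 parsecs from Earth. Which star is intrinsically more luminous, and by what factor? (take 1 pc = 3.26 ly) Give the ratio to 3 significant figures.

Star 2 is more luminous, by a factor of 66100.

Star 1: d = 2820 ly / 3.26 = 865.0 pc
Star 1: M = m − 5 log₁₀ d + 5 = 15.87 − 5·2.9370 + 5 = 6.185
Star 2: M = m − 5 log₁₀ d + 5 = -0.76 − 5·2.0212 + 5 = -5.866
ΔM = M_1 − M_2 = 6.185 − (-5.866) = 12.051; smaller M is more luminous → Star 2.
L ratio = 10^(0.4 |ΔM|) = 10^4.820 = 66120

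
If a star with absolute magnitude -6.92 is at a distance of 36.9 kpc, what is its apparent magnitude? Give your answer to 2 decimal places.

m ≈ 10.92

d = 36.9 kpc = 36900 pc
m = M + 5 log₁₀ d − 5 = -6.92 + 5·4.5670 − 5 = 10.915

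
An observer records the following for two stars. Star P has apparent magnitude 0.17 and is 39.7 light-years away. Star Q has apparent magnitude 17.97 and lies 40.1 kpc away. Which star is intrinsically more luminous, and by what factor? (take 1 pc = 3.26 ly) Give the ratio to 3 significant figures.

Star P: d = 39.7 ly / 3.26 = 12.18 pc
Star P: M = m − 5 log₁₀ d + 5 = 0.17 − 5·1.0856 + 5 = -0.258
Star Q: d = 40.1 kpc = 40100 pc
Star Q: M = m − 5 log₁₀ d + 5 = 17.97 − 5·4.6031 + 5 = -0.046
ΔM = M_P − M_Q = -0.258 − (-0.046) = -0.212; smaller M is more luminous → Star P.
L ratio = 10^(0.4 |ΔM|) = 10^0.085 = 1.216

Star P is more luminous, by a factor of 1.22.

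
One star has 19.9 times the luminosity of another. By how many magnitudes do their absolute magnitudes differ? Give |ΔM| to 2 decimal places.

Pogson: ΔM = −2.5 log₁₀(ratio) = −2.5 log₁₀(19.9) = −2.5 × 1.2989 = -3.247

|ΔM| ≈ 3.25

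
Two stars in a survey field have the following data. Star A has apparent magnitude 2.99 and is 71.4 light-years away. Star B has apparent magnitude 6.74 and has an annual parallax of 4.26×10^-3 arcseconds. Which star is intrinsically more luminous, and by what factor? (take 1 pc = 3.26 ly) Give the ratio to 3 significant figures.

Star A: d = 71.4 ly / 3.26 = 21.90 pc
Star A: M = m − 5 log₁₀ d + 5 = 2.99 − 5·1.3405 + 5 = 1.288
Star B: d = 1/p = 1/4.26×10^-3″ = 234.7 pc
Star B: M = m − 5 log₁₀ d + 5 = 6.74 − 5·2.3706 + 5 = -0.113
ΔM = M_A − M_B = 1.288 − (-0.113) = 1.401; smaller M is more luminous → Star B.
L ratio = 10^(0.4 |ΔM|) = 10^0.560 = 3.633

Star B is more luminous, by a factor of 3.63.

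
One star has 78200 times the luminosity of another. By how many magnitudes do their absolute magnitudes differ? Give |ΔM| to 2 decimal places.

|ΔM| ≈ 12.23

Pogson: ΔM = −2.5 log₁₀(ratio) = −2.5 log₁₀(78200) = −2.5 × 4.8932 = -12.233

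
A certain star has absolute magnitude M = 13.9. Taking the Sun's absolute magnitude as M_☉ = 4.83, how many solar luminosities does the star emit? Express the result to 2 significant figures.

M − M_☉ = 13.9 − 4.83 = 9.070
L/L_☉ = 10^(−0.4 (M − M_☉)) = 10^-3.628 = 2.355×10^-4

L/L_☉ ≈ 2.4×10^-4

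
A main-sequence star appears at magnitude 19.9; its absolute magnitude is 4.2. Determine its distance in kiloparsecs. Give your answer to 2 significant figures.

d ≈ 14 kpc

μ = m − M = 15.700
m − M = 5 log₁₀ d − 5
log₁₀ d = (m − M)/5 + 1 = 4.1400
d = 10^4.1400 = 13800 pc
= 13.80 kpc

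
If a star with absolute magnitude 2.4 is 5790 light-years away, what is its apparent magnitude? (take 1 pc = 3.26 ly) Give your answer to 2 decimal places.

m ≈ 13.65

d = 5790 ly / 3.26 = 1776 pc
m = M + 5 log₁₀ d − 5 = 2.4 + 5·3.2495 − 5 = 13.647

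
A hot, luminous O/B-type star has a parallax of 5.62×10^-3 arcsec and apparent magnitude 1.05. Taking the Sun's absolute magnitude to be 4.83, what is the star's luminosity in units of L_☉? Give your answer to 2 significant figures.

d = 1/p = 1/5.62×10^-3″ = 177.9 pc
M = m − 5 log₁₀ d + 5 = 1.05 − 5·2.2503 + 5 = -5.201
M − M_☉ = -5.201 − 4.83 = -10.031
L/L_☉ = 10^(−0.4 × -10.031) = 10290

L/L_☉ ≈ 10000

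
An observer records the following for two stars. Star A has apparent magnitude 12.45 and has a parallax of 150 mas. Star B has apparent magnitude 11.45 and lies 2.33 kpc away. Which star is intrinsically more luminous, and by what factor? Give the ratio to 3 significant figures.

Star B is more luminous, by a factor of 307000.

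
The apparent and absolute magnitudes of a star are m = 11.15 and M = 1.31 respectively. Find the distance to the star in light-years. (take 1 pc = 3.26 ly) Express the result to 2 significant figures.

d ≈ 3000 ly

Distance modulus: m − M = 11.15 − (1.31) = 9.840
m − M = 5 log₁₀ d − 5
log₁₀ d = (m − M)/5 + 1 = 2.9680
d = 10^2.9680 = 929.0 pc
= 3028 ly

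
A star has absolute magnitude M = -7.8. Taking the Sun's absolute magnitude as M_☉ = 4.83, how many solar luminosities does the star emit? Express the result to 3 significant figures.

M − M_☉ = -7.8 − 4.83 = -12.630
L/L_☉ = 10^(−0.4 (M − M_☉)) = 10^5.052 = 112700

L/L_☉ ≈ 113000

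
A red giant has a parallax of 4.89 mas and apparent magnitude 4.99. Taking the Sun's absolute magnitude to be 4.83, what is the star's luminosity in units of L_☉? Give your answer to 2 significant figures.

d = 1/p = 1000/4.89 mas = 204.5 pc
M = m − 5 log₁₀ d + 5 = 4.99 − 5·2.3107 + 5 = -1.563
M − M_☉ = -1.563 − 4.83 = -6.393
L/L_☉ = 10^(−0.4 × -6.393) = 360.9

L/L_☉ ≈ 360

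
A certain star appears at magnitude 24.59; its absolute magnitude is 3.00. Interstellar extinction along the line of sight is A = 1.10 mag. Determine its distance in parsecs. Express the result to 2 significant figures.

d ≈ 130000 pc

m − M = 5 log₁₀(d/10 pc) + A  ⇒  24.59 − (3.00) − 1.10 = 5 log₁₀(d/10)
20.490 = 5 log₁₀(d/10)
log₁₀ d = (m − M − A)/5 + 1 = 5.0980
d = 10^5.0980 = 125300 pc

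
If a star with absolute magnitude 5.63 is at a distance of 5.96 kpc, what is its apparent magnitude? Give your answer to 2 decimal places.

d = 5.96 kpc = 5960 pc
m = M + 5 log₁₀ d − 5 = 5.63 + 5·3.7752 − 5 = 19.506

m ≈ 19.51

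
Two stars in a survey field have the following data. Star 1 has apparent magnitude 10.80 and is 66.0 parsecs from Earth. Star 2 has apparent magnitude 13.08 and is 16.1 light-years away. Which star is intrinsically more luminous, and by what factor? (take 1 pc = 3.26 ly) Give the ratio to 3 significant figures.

Star 1 is more luminous, by a factor of 1460.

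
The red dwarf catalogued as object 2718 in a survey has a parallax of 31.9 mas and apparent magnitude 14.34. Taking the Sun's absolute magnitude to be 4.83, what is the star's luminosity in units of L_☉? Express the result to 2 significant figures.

L/L_☉ ≈ 1.5×10^-3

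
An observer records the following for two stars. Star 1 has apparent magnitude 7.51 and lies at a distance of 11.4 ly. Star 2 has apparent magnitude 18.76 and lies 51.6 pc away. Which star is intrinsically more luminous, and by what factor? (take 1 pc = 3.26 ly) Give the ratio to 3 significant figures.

Star 1: d = 11.4 ly / 3.26 = 3.497 pc
Star 1: M = m − 5 log₁₀ d + 5 = 7.51 − 5·0.5437 + 5 = 9.792
Star 2: M = m − 5 log₁₀ d + 5 = 18.76 − 5·1.7126 + 5 = 15.197
ΔM = M_1 − M_2 = 9.792 − (15.197) = -5.405; smaller M is more luminous → Star 1.
L ratio = 10^(0.4 |ΔM|) = 10^2.162 = 145.2

Star 1 is more luminous, by a factor of 145.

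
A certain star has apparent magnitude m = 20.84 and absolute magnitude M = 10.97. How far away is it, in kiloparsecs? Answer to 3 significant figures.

Distance modulus: m − M = 20.84 − (10.97) = 9.870
m − M = 5 log₁₀ d − 5
log₁₀ d = (m − M)/5 + 1 = 2.9740
d = 10^2.9740 = 941.9 pc
= 0.9419 kpc

d ≈ 0.942 kpc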